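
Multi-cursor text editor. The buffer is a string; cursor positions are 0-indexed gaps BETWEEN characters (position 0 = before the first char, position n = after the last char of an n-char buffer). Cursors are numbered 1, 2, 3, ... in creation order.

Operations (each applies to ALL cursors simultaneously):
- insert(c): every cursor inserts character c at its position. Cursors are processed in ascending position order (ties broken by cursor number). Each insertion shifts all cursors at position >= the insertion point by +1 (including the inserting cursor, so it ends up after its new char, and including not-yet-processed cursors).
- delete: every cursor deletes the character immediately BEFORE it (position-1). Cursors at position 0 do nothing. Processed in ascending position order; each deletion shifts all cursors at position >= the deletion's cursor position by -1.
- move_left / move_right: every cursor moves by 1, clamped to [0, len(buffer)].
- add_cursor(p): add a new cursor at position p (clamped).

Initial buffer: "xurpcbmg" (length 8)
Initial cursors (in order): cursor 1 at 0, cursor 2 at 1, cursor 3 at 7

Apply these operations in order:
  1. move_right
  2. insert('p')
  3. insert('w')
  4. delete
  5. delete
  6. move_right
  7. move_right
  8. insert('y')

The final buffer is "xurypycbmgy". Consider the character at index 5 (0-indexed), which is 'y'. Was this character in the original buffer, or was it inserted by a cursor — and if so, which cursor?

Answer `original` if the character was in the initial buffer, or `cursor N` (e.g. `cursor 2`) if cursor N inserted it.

After op 1 (move_right): buffer="xurpcbmg" (len 8), cursors c1@1 c2@2 c3@8, authorship ........
After op 2 (insert('p')): buffer="xpuprpcbmgp" (len 11), cursors c1@2 c2@4 c3@11, authorship .1.2......3
After op 3 (insert('w')): buffer="xpwupwrpcbmgpw" (len 14), cursors c1@3 c2@6 c3@14, authorship .11.22......33
After op 4 (delete): buffer="xpuprpcbmgp" (len 11), cursors c1@2 c2@4 c3@11, authorship .1.2......3
After op 5 (delete): buffer="xurpcbmg" (len 8), cursors c1@1 c2@2 c3@8, authorship ........
After op 6 (move_right): buffer="xurpcbmg" (len 8), cursors c1@2 c2@3 c3@8, authorship ........
After op 7 (move_right): buffer="xurpcbmg" (len 8), cursors c1@3 c2@4 c3@8, authorship ........
After op 8 (insert('y')): buffer="xurypycbmgy" (len 11), cursors c1@4 c2@6 c3@11, authorship ...1.2....3
Authorship (.=original, N=cursor N): . . . 1 . 2 . . . . 3
Index 5: author = 2

Answer: cursor 2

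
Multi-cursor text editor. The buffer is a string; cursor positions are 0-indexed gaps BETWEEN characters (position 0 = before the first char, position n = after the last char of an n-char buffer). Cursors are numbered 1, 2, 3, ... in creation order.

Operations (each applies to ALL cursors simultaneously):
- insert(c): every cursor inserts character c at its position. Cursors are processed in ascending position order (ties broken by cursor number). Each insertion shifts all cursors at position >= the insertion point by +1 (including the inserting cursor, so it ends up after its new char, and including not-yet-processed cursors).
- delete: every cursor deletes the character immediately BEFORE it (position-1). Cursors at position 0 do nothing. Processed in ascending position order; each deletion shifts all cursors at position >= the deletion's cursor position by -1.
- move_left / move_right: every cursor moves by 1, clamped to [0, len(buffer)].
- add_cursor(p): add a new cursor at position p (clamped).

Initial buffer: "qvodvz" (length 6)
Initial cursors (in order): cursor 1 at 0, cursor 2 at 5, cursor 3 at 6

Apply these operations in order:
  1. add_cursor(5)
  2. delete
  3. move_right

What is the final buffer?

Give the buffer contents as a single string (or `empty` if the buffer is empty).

Answer: qvo

Derivation:
After op 1 (add_cursor(5)): buffer="qvodvz" (len 6), cursors c1@0 c2@5 c4@5 c3@6, authorship ......
After op 2 (delete): buffer="qvo" (len 3), cursors c1@0 c2@3 c3@3 c4@3, authorship ...
After op 3 (move_right): buffer="qvo" (len 3), cursors c1@1 c2@3 c3@3 c4@3, authorship ...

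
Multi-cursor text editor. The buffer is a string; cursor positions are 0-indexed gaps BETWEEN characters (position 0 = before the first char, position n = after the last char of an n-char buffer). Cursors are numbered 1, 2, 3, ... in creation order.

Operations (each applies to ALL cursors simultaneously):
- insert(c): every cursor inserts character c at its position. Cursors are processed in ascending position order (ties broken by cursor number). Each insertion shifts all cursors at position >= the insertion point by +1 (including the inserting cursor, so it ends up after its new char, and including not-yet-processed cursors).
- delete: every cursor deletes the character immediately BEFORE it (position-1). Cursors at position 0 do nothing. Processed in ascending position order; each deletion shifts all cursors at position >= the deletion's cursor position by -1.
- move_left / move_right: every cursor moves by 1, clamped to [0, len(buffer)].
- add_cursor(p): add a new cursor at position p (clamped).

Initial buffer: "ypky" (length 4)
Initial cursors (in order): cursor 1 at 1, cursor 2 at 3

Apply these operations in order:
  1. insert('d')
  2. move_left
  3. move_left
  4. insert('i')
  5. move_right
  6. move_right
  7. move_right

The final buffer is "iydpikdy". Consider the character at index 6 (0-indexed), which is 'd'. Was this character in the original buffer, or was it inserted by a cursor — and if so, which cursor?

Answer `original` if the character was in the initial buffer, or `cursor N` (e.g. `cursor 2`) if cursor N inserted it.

Answer: cursor 2

Derivation:
After op 1 (insert('d')): buffer="ydpkdy" (len 6), cursors c1@2 c2@5, authorship .1..2.
After op 2 (move_left): buffer="ydpkdy" (len 6), cursors c1@1 c2@4, authorship .1..2.
After op 3 (move_left): buffer="ydpkdy" (len 6), cursors c1@0 c2@3, authorship .1..2.
After op 4 (insert('i')): buffer="iydpikdy" (len 8), cursors c1@1 c2@5, authorship 1.1.2.2.
After op 5 (move_right): buffer="iydpikdy" (len 8), cursors c1@2 c2@6, authorship 1.1.2.2.
After op 6 (move_right): buffer="iydpikdy" (len 8), cursors c1@3 c2@7, authorship 1.1.2.2.
After op 7 (move_right): buffer="iydpikdy" (len 8), cursors c1@4 c2@8, authorship 1.1.2.2.
Authorship (.=original, N=cursor N): 1 . 1 . 2 . 2 .
Index 6: author = 2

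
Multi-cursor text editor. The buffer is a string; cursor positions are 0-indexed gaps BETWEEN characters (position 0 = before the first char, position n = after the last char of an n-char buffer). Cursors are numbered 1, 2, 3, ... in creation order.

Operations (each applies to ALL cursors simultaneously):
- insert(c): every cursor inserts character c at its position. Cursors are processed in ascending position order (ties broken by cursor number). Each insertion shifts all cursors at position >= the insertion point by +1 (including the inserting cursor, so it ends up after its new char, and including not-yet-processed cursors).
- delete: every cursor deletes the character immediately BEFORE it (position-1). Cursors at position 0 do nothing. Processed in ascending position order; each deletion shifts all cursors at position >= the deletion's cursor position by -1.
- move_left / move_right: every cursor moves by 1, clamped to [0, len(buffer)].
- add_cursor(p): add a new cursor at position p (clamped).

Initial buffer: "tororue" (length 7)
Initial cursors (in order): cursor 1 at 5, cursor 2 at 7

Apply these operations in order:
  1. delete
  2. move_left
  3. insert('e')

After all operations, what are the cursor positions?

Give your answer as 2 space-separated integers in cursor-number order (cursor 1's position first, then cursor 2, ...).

After op 1 (delete): buffer="torou" (len 5), cursors c1@4 c2@5, authorship .....
After op 2 (move_left): buffer="torou" (len 5), cursors c1@3 c2@4, authorship .....
After op 3 (insert('e')): buffer="toreoeu" (len 7), cursors c1@4 c2@6, authorship ...1.2.

Answer: 4 6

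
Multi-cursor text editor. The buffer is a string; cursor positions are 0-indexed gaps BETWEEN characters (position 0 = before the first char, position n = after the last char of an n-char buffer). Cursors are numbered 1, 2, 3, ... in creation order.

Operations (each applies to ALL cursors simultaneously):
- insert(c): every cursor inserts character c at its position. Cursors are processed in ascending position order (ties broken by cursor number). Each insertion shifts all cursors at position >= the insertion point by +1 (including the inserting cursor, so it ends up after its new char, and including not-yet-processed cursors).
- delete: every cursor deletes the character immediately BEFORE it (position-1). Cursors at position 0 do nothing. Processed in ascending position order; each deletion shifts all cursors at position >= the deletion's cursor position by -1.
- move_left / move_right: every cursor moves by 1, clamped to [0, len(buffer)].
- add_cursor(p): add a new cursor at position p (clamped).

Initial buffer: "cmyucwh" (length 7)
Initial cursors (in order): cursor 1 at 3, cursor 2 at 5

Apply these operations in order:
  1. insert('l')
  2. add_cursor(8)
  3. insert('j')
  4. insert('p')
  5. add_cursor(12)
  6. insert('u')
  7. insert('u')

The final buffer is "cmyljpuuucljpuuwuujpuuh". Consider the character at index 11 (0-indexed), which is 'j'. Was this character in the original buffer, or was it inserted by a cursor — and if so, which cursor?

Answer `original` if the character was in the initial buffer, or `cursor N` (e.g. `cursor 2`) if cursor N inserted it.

After op 1 (insert('l')): buffer="cmyluclwh" (len 9), cursors c1@4 c2@7, authorship ...1..2..
After op 2 (add_cursor(8)): buffer="cmyluclwh" (len 9), cursors c1@4 c2@7 c3@8, authorship ...1..2..
After op 3 (insert('j')): buffer="cmyljucljwjh" (len 12), cursors c1@5 c2@9 c3@11, authorship ...11..22.3.
After op 4 (insert('p')): buffer="cmyljpucljpwjph" (len 15), cursors c1@6 c2@11 c3@14, authorship ...111..222.33.
After op 5 (add_cursor(12)): buffer="cmyljpucljpwjph" (len 15), cursors c1@6 c2@11 c4@12 c3@14, authorship ...111..222.33.
After op 6 (insert('u')): buffer="cmyljpuucljpuwujpuh" (len 19), cursors c1@7 c2@13 c4@15 c3@18, authorship ...1111..2222.4333.
After op 7 (insert('u')): buffer="cmyljpuuucljpuuwuujpuuh" (len 23), cursors c1@8 c2@15 c4@18 c3@22, authorship ...11111..22222.443333.
Authorship (.=original, N=cursor N): . . . 1 1 1 1 1 . . 2 2 2 2 2 . 4 4 3 3 3 3 .
Index 11: author = 2

Answer: cursor 2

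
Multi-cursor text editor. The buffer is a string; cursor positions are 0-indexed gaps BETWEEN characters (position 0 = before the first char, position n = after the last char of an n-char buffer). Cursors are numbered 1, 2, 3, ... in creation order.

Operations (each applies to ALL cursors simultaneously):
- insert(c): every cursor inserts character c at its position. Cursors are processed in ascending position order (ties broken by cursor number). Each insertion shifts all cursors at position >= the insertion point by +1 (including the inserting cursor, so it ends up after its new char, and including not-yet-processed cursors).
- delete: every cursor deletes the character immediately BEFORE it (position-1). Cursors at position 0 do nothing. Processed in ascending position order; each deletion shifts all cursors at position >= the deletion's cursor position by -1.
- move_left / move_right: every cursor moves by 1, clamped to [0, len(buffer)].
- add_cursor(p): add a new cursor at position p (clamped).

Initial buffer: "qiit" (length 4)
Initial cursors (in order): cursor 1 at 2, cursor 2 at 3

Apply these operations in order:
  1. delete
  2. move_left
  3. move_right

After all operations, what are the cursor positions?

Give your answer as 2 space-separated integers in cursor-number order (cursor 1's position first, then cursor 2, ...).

Answer: 1 1

Derivation:
After op 1 (delete): buffer="qt" (len 2), cursors c1@1 c2@1, authorship ..
After op 2 (move_left): buffer="qt" (len 2), cursors c1@0 c2@0, authorship ..
After op 3 (move_right): buffer="qt" (len 2), cursors c1@1 c2@1, authorship ..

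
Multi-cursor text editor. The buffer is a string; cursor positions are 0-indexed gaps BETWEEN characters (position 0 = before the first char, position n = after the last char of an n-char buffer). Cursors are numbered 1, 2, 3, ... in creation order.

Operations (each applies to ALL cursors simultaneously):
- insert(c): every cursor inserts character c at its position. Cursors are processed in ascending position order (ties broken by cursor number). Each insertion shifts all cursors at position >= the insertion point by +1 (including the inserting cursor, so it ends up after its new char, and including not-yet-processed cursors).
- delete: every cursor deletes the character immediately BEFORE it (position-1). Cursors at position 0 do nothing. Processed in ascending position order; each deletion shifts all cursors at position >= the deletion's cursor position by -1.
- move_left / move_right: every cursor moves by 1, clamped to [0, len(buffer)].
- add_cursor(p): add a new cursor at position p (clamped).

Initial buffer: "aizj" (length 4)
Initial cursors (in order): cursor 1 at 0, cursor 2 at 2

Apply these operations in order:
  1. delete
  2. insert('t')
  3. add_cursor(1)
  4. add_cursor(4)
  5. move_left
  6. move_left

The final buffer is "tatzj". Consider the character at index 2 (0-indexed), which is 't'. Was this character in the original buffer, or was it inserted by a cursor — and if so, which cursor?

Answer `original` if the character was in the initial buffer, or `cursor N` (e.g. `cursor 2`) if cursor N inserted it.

Answer: cursor 2

Derivation:
After op 1 (delete): buffer="azj" (len 3), cursors c1@0 c2@1, authorship ...
After op 2 (insert('t')): buffer="tatzj" (len 5), cursors c1@1 c2@3, authorship 1.2..
After op 3 (add_cursor(1)): buffer="tatzj" (len 5), cursors c1@1 c3@1 c2@3, authorship 1.2..
After op 4 (add_cursor(4)): buffer="tatzj" (len 5), cursors c1@1 c3@1 c2@3 c4@4, authorship 1.2..
After op 5 (move_left): buffer="tatzj" (len 5), cursors c1@0 c3@0 c2@2 c4@3, authorship 1.2..
After op 6 (move_left): buffer="tatzj" (len 5), cursors c1@0 c3@0 c2@1 c4@2, authorship 1.2..
Authorship (.=original, N=cursor N): 1 . 2 . .
Index 2: author = 2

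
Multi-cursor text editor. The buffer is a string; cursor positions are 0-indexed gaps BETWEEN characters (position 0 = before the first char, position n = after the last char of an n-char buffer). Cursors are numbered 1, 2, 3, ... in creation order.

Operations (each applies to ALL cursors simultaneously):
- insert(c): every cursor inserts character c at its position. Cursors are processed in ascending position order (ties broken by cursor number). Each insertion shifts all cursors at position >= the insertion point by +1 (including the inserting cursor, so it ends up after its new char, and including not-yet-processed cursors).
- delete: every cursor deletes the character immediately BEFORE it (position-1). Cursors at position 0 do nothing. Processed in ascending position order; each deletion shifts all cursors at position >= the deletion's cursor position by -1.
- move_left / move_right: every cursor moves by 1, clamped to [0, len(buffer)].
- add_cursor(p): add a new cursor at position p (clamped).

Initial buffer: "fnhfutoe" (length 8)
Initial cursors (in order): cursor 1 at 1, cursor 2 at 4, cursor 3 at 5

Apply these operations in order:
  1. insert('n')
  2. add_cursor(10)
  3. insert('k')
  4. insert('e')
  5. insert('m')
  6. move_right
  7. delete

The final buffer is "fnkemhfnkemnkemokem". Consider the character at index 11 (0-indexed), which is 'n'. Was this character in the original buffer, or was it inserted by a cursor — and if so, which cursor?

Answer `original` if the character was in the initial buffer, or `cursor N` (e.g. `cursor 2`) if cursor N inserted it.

Answer: cursor 3

Derivation:
After op 1 (insert('n')): buffer="fnnhfnuntoe" (len 11), cursors c1@2 c2@6 c3@8, authorship .1...2.3...
After op 2 (add_cursor(10)): buffer="fnnhfnuntoe" (len 11), cursors c1@2 c2@6 c3@8 c4@10, authorship .1...2.3...
After op 3 (insert('k')): buffer="fnknhfnkunktoke" (len 15), cursors c1@3 c2@8 c3@11 c4@14, authorship .11...22.33..4.
After op 4 (insert('e')): buffer="fnkenhfnkeunketokee" (len 19), cursors c1@4 c2@10 c3@14 c4@18, authorship .111...222.333..44.
After op 5 (insert('m')): buffer="fnkemnhfnkemunkemtokeme" (len 23), cursors c1@5 c2@12 c3@17 c4@22, authorship .1111...2222.3333..444.
After op 6 (move_right): buffer="fnkemnhfnkemunkemtokeme" (len 23), cursors c1@6 c2@13 c3@18 c4@23, authorship .1111...2222.3333..444.
After op 7 (delete): buffer="fnkemhfnkemnkemokem" (len 19), cursors c1@5 c2@11 c3@15 c4@19, authorship .1111..22223333.444
Authorship (.=original, N=cursor N): . 1 1 1 1 . . 2 2 2 2 3 3 3 3 . 4 4 4
Index 11: author = 3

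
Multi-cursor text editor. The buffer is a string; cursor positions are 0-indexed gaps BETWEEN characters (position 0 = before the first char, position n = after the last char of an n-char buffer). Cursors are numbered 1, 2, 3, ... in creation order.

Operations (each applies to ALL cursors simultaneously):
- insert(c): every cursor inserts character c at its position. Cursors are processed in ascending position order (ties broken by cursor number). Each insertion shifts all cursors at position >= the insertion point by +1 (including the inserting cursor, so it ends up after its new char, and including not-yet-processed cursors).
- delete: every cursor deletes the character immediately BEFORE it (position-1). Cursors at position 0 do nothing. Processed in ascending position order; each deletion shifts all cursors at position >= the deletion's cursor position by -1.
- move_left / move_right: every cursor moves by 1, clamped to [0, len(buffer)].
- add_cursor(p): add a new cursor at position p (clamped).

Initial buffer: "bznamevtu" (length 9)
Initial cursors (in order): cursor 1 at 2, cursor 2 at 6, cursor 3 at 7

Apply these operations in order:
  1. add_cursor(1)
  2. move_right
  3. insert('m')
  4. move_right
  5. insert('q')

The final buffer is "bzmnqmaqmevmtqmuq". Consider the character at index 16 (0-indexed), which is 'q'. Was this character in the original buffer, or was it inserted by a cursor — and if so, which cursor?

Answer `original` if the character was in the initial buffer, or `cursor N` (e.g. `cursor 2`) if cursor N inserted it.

After op 1 (add_cursor(1)): buffer="bznamevtu" (len 9), cursors c4@1 c1@2 c2@6 c3@7, authorship .........
After op 2 (move_right): buffer="bznamevtu" (len 9), cursors c4@2 c1@3 c2@7 c3@8, authorship .........
After op 3 (insert('m')): buffer="bzmnmamevmtmu" (len 13), cursors c4@3 c1@5 c2@10 c3@12, authorship ..4.1....2.3.
After op 4 (move_right): buffer="bzmnmamevmtmu" (len 13), cursors c4@4 c1@6 c2@11 c3@13, authorship ..4.1....2.3.
After op 5 (insert('q')): buffer="bzmnqmaqmevmtqmuq" (len 17), cursors c4@5 c1@8 c2@14 c3@17, authorship ..4.41.1...2.23.3
Authorship (.=original, N=cursor N): . . 4 . 4 1 . 1 . . . 2 . 2 3 . 3
Index 16: author = 3

Answer: cursor 3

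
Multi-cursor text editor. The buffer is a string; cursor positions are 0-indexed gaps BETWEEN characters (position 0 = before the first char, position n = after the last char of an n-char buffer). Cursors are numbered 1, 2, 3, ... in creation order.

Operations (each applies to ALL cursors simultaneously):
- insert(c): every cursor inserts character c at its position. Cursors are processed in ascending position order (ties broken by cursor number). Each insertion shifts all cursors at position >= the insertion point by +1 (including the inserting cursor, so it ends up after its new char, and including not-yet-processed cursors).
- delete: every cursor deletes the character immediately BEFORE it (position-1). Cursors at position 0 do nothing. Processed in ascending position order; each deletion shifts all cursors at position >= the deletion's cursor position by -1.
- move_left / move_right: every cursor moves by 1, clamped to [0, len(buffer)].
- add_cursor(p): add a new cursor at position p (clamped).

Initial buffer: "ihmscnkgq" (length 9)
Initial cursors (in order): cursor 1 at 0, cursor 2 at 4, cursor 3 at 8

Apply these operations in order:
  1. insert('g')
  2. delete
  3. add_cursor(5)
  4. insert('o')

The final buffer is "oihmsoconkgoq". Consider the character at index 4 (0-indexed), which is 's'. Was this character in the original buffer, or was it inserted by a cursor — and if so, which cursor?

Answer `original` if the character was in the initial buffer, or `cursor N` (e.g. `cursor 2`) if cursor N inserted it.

After op 1 (insert('g')): buffer="gihmsgcnkggq" (len 12), cursors c1@1 c2@6 c3@11, authorship 1....2....3.
After op 2 (delete): buffer="ihmscnkgq" (len 9), cursors c1@0 c2@4 c3@8, authorship .........
After op 3 (add_cursor(5)): buffer="ihmscnkgq" (len 9), cursors c1@0 c2@4 c4@5 c3@8, authorship .........
After op 4 (insert('o')): buffer="oihmsoconkgoq" (len 13), cursors c1@1 c2@6 c4@8 c3@12, authorship 1....2.4...3.
Authorship (.=original, N=cursor N): 1 . . . . 2 . 4 . . . 3 .
Index 4: author = original

Answer: original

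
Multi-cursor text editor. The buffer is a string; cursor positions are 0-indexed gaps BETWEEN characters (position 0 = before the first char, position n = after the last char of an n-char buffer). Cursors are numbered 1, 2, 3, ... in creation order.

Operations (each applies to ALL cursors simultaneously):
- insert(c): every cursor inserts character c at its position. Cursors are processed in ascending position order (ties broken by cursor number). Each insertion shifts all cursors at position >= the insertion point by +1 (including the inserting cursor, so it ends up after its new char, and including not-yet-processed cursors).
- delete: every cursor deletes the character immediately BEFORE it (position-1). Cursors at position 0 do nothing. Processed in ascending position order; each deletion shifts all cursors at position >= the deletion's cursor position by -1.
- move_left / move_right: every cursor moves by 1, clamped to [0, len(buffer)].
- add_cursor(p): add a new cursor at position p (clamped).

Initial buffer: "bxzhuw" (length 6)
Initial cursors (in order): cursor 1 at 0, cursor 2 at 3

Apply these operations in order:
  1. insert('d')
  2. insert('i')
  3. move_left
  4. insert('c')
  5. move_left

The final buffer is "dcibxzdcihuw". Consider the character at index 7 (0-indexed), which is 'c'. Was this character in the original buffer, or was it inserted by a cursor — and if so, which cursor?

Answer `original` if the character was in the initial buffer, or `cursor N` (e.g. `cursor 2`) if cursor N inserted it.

Answer: cursor 2

Derivation:
After op 1 (insert('d')): buffer="dbxzdhuw" (len 8), cursors c1@1 c2@5, authorship 1...2...
After op 2 (insert('i')): buffer="dibxzdihuw" (len 10), cursors c1@2 c2@7, authorship 11...22...
After op 3 (move_left): buffer="dibxzdihuw" (len 10), cursors c1@1 c2@6, authorship 11...22...
After op 4 (insert('c')): buffer="dcibxzdcihuw" (len 12), cursors c1@2 c2@8, authorship 111...222...
After op 5 (move_left): buffer="dcibxzdcihuw" (len 12), cursors c1@1 c2@7, authorship 111...222...
Authorship (.=original, N=cursor N): 1 1 1 . . . 2 2 2 . . .
Index 7: author = 2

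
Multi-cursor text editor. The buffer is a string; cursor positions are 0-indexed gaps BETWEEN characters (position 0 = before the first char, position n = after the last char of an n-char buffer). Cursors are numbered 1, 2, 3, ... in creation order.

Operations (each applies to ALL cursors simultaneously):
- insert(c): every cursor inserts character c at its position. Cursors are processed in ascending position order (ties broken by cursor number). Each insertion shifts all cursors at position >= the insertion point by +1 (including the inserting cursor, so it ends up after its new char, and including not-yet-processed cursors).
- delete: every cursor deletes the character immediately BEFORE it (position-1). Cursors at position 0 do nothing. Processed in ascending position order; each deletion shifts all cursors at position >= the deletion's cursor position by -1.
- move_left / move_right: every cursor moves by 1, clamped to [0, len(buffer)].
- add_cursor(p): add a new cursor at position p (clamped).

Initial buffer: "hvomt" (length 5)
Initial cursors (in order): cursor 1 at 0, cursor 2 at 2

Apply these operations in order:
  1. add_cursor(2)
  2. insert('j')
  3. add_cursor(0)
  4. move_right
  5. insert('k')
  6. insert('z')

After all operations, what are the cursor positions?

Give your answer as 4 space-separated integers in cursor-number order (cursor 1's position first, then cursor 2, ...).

Answer: 6 14 14 3

Derivation:
After op 1 (add_cursor(2)): buffer="hvomt" (len 5), cursors c1@0 c2@2 c3@2, authorship .....
After op 2 (insert('j')): buffer="jhvjjomt" (len 8), cursors c1@1 c2@5 c3@5, authorship 1..23...
After op 3 (add_cursor(0)): buffer="jhvjjomt" (len 8), cursors c4@0 c1@1 c2@5 c3@5, authorship 1..23...
After op 4 (move_right): buffer="jhvjjomt" (len 8), cursors c4@1 c1@2 c2@6 c3@6, authorship 1..23...
After op 5 (insert('k')): buffer="jkhkvjjokkmt" (len 12), cursors c4@2 c1@4 c2@10 c3@10, authorship 14.1.23.23..
After op 6 (insert('z')): buffer="jkzhkzvjjokkzzmt" (len 16), cursors c4@3 c1@6 c2@14 c3@14, authorship 144.11.23.2323..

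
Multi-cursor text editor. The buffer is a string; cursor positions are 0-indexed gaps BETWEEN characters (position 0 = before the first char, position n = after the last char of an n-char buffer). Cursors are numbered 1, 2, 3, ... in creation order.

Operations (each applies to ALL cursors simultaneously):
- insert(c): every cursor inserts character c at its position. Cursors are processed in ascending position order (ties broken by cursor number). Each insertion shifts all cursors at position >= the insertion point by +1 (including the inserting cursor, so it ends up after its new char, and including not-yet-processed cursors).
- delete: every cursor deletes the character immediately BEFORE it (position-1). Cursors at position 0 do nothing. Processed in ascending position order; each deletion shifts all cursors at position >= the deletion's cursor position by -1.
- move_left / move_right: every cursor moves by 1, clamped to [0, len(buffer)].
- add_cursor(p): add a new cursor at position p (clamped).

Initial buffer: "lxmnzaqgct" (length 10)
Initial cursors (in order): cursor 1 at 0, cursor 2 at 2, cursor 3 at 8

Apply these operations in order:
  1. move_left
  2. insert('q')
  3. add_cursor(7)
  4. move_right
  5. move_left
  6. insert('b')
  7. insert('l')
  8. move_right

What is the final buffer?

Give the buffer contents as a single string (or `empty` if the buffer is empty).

After op 1 (move_left): buffer="lxmnzaqgct" (len 10), cursors c1@0 c2@1 c3@7, authorship ..........
After op 2 (insert('q')): buffer="qlqxmnzaqqgct" (len 13), cursors c1@1 c2@3 c3@10, authorship 1.2......3...
After op 3 (add_cursor(7)): buffer="qlqxmnzaqqgct" (len 13), cursors c1@1 c2@3 c4@7 c3@10, authorship 1.2......3...
After op 4 (move_right): buffer="qlqxmnzaqqgct" (len 13), cursors c1@2 c2@4 c4@8 c3@11, authorship 1.2......3...
After op 5 (move_left): buffer="qlqxmnzaqqgct" (len 13), cursors c1@1 c2@3 c4@7 c3@10, authorship 1.2......3...
After op 6 (insert('b')): buffer="qblqbxmnzbaqqbgct" (len 17), cursors c1@2 c2@5 c4@10 c3@14, authorship 11.22....4..33...
After op 7 (insert('l')): buffer="qbllqblxmnzblaqqblgct" (len 21), cursors c1@3 c2@7 c4@13 c3@18, authorship 111.222....44..333...
After op 8 (move_right): buffer="qbllqblxmnzblaqqblgct" (len 21), cursors c1@4 c2@8 c4@14 c3@19, authorship 111.222....44..333...

Answer: qbllqblxmnzblaqqblgct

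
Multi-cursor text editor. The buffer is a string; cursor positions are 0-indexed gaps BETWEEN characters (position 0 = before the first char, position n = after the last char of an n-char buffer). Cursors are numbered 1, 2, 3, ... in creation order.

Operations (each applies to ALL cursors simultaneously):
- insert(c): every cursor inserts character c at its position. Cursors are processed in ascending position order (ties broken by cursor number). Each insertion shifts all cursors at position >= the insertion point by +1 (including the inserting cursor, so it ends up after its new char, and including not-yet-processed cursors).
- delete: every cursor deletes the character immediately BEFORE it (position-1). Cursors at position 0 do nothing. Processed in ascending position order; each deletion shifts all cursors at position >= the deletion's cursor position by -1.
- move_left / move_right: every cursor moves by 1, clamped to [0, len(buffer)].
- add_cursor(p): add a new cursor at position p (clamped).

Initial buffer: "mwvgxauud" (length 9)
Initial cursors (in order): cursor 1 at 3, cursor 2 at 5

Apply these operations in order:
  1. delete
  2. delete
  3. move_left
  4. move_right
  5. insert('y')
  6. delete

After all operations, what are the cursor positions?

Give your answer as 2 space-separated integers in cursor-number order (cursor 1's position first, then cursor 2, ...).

Answer: 1 1

Derivation:
After op 1 (delete): buffer="mwgauud" (len 7), cursors c1@2 c2@3, authorship .......
After op 2 (delete): buffer="mauud" (len 5), cursors c1@1 c2@1, authorship .....
After op 3 (move_left): buffer="mauud" (len 5), cursors c1@0 c2@0, authorship .....
After op 4 (move_right): buffer="mauud" (len 5), cursors c1@1 c2@1, authorship .....
After op 5 (insert('y')): buffer="myyauud" (len 7), cursors c1@3 c2@3, authorship .12....
After op 6 (delete): buffer="mauud" (len 5), cursors c1@1 c2@1, authorship .....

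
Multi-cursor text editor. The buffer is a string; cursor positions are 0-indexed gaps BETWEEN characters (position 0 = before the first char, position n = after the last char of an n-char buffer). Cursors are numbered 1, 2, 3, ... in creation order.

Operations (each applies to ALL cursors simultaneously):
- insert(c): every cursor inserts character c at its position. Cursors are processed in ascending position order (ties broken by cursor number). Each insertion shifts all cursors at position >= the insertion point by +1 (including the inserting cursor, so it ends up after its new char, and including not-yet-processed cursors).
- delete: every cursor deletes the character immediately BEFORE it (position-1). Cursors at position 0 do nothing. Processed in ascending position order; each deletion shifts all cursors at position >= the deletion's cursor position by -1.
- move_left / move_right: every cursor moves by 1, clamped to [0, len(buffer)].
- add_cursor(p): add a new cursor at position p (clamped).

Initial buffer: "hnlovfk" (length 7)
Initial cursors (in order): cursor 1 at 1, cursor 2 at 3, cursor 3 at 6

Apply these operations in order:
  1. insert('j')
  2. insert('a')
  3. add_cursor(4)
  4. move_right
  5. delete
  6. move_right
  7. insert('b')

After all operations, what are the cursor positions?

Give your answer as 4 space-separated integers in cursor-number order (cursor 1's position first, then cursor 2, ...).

After op 1 (insert('j')): buffer="hjnljovfjk" (len 10), cursors c1@2 c2@5 c3@9, authorship .1..2...3.
After op 2 (insert('a')): buffer="hjanljaovfjak" (len 13), cursors c1@3 c2@7 c3@12, authorship .11..22...33.
After op 3 (add_cursor(4)): buffer="hjanljaovfjak" (len 13), cursors c1@3 c4@4 c2@7 c3@12, authorship .11..22...33.
After op 4 (move_right): buffer="hjanljaovfjak" (len 13), cursors c1@4 c4@5 c2@8 c3@13, authorship .11..22...33.
After op 5 (delete): buffer="hjajavfja" (len 9), cursors c1@3 c4@3 c2@5 c3@9, authorship .1122..33
After op 6 (move_right): buffer="hjajavfja" (len 9), cursors c1@4 c4@4 c2@6 c3@9, authorship .1122..33
After op 7 (insert('b')): buffer="hjajbbavbfjab" (len 13), cursors c1@6 c4@6 c2@9 c3@13, authorship .112142.2.333

Answer: 6 9 13 6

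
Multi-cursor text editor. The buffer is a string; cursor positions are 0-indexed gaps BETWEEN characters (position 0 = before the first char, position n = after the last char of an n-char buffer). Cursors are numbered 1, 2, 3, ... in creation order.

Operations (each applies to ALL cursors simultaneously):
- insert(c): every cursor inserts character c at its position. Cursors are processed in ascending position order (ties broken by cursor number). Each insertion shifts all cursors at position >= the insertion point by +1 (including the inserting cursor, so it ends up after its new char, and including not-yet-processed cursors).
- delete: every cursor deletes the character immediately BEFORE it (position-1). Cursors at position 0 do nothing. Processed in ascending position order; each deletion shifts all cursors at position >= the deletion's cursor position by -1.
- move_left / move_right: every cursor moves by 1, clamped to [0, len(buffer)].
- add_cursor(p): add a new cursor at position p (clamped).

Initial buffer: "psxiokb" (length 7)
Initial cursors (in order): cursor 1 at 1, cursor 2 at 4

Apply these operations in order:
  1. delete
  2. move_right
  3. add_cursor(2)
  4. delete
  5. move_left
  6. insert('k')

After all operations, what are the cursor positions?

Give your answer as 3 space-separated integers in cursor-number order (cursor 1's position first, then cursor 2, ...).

Answer: 3 3 3

Derivation:
After op 1 (delete): buffer="sxokb" (len 5), cursors c1@0 c2@2, authorship .....
After op 2 (move_right): buffer="sxokb" (len 5), cursors c1@1 c2@3, authorship .....
After op 3 (add_cursor(2)): buffer="sxokb" (len 5), cursors c1@1 c3@2 c2@3, authorship .....
After op 4 (delete): buffer="kb" (len 2), cursors c1@0 c2@0 c3@0, authorship ..
After op 5 (move_left): buffer="kb" (len 2), cursors c1@0 c2@0 c3@0, authorship ..
After op 6 (insert('k')): buffer="kkkkb" (len 5), cursors c1@3 c2@3 c3@3, authorship 123..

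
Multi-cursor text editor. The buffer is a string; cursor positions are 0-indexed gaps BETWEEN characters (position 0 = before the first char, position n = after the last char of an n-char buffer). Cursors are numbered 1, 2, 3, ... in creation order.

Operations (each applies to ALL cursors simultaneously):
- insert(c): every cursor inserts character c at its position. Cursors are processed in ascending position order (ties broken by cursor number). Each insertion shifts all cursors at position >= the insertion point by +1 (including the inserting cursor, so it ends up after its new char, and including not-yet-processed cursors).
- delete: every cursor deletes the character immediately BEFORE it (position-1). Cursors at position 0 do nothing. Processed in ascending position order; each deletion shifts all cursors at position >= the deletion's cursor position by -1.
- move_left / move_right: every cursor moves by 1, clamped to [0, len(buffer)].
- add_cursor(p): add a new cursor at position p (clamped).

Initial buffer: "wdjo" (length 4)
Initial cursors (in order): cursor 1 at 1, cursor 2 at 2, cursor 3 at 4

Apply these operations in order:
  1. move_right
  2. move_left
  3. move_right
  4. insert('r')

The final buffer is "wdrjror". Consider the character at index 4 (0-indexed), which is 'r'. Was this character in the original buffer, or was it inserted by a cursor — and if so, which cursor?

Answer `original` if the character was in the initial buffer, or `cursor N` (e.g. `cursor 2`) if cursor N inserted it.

Answer: cursor 2

Derivation:
After op 1 (move_right): buffer="wdjo" (len 4), cursors c1@2 c2@3 c3@4, authorship ....
After op 2 (move_left): buffer="wdjo" (len 4), cursors c1@1 c2@2 c3@3, authorship ....
After op 3 (move_right): buffer="wdjo" (len 4), cursors c1@2 c2@3 c3@4, authorship ....
After op 4 (insert('r')): buffer="wdrjror" (len 7), cursors c1@3 c2@5 c3@7, authorship ..1.2.3
Authorship (.=original, N=cursor N): . . 1 . 2 . 3
Index 4: author = 2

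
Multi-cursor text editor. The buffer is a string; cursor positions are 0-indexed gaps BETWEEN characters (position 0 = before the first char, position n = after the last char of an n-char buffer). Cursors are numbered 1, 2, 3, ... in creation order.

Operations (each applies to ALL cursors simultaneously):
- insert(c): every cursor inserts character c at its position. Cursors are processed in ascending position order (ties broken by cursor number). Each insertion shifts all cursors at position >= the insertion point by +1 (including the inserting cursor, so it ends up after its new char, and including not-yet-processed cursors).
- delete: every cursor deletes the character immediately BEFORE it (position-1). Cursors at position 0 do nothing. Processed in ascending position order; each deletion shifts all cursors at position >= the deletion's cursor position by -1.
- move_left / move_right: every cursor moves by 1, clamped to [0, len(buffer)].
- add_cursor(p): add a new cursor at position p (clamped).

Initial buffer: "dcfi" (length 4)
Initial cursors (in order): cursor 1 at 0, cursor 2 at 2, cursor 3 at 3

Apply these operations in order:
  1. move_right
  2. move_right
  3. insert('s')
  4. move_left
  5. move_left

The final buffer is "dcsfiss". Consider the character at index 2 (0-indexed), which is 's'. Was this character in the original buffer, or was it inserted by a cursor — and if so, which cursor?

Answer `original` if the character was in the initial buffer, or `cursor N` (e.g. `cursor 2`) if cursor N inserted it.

Answer: cursor 1

Derivation:
After op 1 (move_right): buffer="dcfi" (len 4), cursors c1@1 c2@3 c3@4, authorship ....
After op 2 (move_right): buffer="dcfi" (len 4), cursors c1@2 c2@4 c3@4, authorship ....
After op 3 (insert('s')): buffer="dcsfiss" (len 7), cursors c1@3 c2@7 c3@7, authorship ..1..23
After op 4 (move_left): buffer="dcsfiss" (len 7), cursors c1@2 c2@6 c3@6, authorship ..1..23
After op 5 (move_left): buffer="dcsfiss" (len 7), cursors c1@1 c2@5 c3@5, authorship ..1..23
Authorship (.=original, N=cursor N): . . 1 . . 2 3
Index 2: author = 1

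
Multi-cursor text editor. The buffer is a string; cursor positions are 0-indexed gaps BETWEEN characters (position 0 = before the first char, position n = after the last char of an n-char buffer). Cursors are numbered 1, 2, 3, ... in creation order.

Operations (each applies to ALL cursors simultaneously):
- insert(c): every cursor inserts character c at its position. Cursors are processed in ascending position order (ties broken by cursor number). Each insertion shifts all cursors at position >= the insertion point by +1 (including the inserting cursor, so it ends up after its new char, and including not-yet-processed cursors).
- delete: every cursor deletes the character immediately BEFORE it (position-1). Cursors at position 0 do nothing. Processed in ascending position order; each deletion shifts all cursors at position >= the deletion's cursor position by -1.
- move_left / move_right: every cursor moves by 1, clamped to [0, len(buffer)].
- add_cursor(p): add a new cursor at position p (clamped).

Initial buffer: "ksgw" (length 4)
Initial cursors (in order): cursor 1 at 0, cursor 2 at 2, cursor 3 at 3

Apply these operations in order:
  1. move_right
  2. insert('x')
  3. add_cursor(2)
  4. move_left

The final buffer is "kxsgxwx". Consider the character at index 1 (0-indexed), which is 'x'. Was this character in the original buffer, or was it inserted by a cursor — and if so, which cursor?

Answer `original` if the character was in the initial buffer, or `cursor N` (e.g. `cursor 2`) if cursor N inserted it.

After op 1 (move_right): buffer="ksgw" (len 4), cursors c1@1 c2@3 c3@4, authorship ....
After op 2 (insert('x')): buffer="kxsgxwx" (len 7), cursors c1@2 c2@5 c3@7, authorship .1..2.3
After op 3 (add_cursor(2)): buffer="kxsgxwx" (len 7), cursors c1@2 c4@2 c2@5 c3@7, authorship .1..2.3
After op 4 (move_left): buffer="kxsgxwx" (len 7), cursors c1@1 c4@1 c2@4 c3@6, authorship .1..2.3
Authorship (.=original, N=cursor N): . 1 . . 2 . 3
Index 1: author = 1

Answer: cursor 1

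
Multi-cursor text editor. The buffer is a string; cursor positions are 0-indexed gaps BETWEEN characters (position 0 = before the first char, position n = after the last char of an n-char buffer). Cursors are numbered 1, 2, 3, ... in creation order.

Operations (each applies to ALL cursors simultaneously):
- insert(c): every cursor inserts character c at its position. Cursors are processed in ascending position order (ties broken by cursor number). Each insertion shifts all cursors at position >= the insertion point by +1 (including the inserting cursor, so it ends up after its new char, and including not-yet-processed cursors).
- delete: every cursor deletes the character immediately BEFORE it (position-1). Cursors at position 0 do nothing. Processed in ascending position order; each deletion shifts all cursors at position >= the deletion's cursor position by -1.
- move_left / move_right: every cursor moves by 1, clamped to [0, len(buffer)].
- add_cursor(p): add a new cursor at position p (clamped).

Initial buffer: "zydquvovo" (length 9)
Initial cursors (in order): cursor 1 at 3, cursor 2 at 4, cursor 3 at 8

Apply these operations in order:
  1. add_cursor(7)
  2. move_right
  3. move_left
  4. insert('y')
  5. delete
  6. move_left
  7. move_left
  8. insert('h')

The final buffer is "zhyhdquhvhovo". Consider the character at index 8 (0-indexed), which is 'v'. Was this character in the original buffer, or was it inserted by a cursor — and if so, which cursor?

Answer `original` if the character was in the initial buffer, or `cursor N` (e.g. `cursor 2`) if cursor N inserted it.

After op 1 (add_cursor(7)): buffer="zydquvovo" (len 9), cursors c1@3 c2@4 c4@7 c3@8, authorship .........
After op 2 (move_right): buffer="zydquvovo" (len 9), cursors c1@4 c2@5 c4@8 c3@9, authorship .........
After op 3 (move_left): buffer="zydquvovo" (len 9), cursors c1@3 c2@4 c4@7 c3@8, authorship .........
After op 4 (insert('y')): buffer="zydyqyuvoyvyo" (len 13), cursors c1@4 c2@6 c4@10 c3@12, authorship ...1.2...4.3.
After op 5 (delete): buffer="zydquvovo" (len 9), cursors c1@3 c2@4 c4@7 c3@8, authorship .........
After op 6 (move_left): buffer="zydquvovo" (len 9), cursors c1@2 c2@3 c4@6 c3@7, authorship .........
After op 7 (move_left): buffer="zydquvovo" (len 9), cursors c1@1 c2@2 c4@5 c3@6, authorship .........
After op 8 (insert('h')): buffer="zhyhdquhvhovo" (len 13), cursors c1@2 c2@4 c4@8 c3@10, authorship .1.2...4.3...
Authorship (.=original, N=cursor N): . 1 . 2 . . . 4 . 3 . . .
Index 8: author = original

Answer: original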